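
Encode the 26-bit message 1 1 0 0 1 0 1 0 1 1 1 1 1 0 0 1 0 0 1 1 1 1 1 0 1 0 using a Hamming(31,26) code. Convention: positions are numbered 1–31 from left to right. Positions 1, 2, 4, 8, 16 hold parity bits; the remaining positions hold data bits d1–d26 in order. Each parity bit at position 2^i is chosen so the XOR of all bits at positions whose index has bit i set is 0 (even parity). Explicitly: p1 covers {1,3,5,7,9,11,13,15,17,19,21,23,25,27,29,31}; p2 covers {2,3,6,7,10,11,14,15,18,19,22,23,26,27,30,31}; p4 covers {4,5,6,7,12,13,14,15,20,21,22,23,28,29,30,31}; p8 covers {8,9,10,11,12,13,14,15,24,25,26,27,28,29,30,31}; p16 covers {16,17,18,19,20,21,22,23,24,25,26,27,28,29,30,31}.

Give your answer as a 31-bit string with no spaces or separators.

Place data at non-parity positions: p1 p2 1 p4 1 0 0 p8 1 0 1 0 1 1 1 p16 1 1 0 0 1 0 0 1 1 1 1 1 0 1 0
p1 (pos 1,3,5,7,9,11,13,15,17,19,21,23,25,27,29,31): XOR of data positions = 1⊕1⊕0⊕1⊕1⊕1⊕1⊕1⊕0⊕1⊕0⊕1⊕1⊕0⊕0 = 0
p2 (pos 2,3,6,7,10,11,14,15,18,19,22,23,26,27,30,31): XOR of data positions = 1⊕0⊕0⊕0⊕1⊕1⊕1⊕1⊕0⊕0⊕0⊕1⊕1⊕1⊕0 = 0
p4 (pos 4,5,6,7,12,13,14,15,20,21,22,23,28,29,30,31): XOR of data positions = 1⊕0⊕0⊕0⊕1⊕1⊕1⊕0⊕1⊕0⊕0⊕1⊕0⊕1⊕0 = 1
p8 (pos 8,9,10,11,12,13,14,15,24,25,26,27,28,29,30,31): XOR of data positions = 1⊕0⊕1⊕0⊕1⊕1⊕1⊕1⊕1⊕1⊕1⊕1⊕0⊕1⊕0 = 1
p16 (pos 16,17,18,19,20,21,22,23,24,25,26,27,28,29,30,31): XOR of data positions = 1⊕1⊕0⊕0⊕1⊕0⊕0⊕1⊕1⊕1⊕1⊕1⊕0⊕1⊕0 = 1
Codeword: 0011100110101111110010011111010

0011100110101111110010011111010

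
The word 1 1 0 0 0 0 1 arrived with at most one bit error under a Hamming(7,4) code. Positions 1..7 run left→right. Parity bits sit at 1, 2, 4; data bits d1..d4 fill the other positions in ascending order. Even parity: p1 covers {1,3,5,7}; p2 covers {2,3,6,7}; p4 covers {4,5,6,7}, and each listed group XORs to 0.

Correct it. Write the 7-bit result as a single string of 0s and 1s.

s1 (pos 1,3,5,7): 1⊕0⊕0⊕1 = 0
s2 (pos 2,3,6,7): 1⊕0⊕0⊕1 = 0
s4 (pos 4,5,6,7): 0⊕0⊕0⊕1 = 1
Syndrome s4…s1 = 100 → error at position 4.
Flip position 4: 1100001 → 1101001

1101001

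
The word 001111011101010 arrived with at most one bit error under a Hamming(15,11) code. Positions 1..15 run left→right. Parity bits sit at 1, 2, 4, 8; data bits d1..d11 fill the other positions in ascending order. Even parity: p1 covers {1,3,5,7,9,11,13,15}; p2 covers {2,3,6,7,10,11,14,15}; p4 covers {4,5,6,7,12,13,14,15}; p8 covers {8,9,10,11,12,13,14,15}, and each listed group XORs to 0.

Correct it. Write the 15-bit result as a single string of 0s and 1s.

001111011101110

s1 (pos 1,3,5,7,9,11,13,15): 0⊕1⊕1⊕0⊕1⊕0⊕0⊕0 = 1
s2 (pos 2,3,6,7,10,11,14,15): 0⊕1⊕1⊕0⊕1⊕0⊕1⊕0 = 0
s4 (pos 4,5,6,7,12,13,14,15): 1⊕1⊕1⊕0⊕1⊕0⊕1⊕0 = 1
s8 (pos 8,9,10,11,12,13,14,15): 1⊕1⊕1⊕0⊕1⊕0⊕1⊕0 = 1
Syndrome s8…s1 = 1101 → error at position 13.
Flip position 13: 001111011101010 → 001111011101110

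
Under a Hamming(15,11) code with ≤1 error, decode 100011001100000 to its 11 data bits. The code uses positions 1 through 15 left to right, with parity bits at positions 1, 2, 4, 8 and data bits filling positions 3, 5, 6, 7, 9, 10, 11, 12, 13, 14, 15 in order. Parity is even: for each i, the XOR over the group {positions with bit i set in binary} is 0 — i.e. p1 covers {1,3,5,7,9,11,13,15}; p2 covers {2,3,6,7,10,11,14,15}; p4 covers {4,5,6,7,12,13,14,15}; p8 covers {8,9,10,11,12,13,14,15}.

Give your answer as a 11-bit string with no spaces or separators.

s1 (pos 1,3,5,7,9,11,13,15): 1⊕0⊕1⊕0⊕1⊕0⊕0⊕0 = 1
s2 (pos 2,3,6,7,10,11,14,15): 0⊕0⊕1⊕0⊕1⊕0⊕0⊕0 = 0
s4 (pos 4,5,6,7,12,13,14,15): 0⊕1⊕1⊕0⊕0⊕0⊕0⊕0 = 0
s8 (pos 8,9,10,11,12,13,14,15): 0⊕1⊕1⊕0⊕0⊕0⊕0⊕0 = 0
Syndrome s8…s1 = 0001 → error at position 1.
Flip position 1: 100011001100000 → 000011001100000
Read data bits from positions 3,5,6,7,9,10,11,12,13,14,15: 01101100000

01101100000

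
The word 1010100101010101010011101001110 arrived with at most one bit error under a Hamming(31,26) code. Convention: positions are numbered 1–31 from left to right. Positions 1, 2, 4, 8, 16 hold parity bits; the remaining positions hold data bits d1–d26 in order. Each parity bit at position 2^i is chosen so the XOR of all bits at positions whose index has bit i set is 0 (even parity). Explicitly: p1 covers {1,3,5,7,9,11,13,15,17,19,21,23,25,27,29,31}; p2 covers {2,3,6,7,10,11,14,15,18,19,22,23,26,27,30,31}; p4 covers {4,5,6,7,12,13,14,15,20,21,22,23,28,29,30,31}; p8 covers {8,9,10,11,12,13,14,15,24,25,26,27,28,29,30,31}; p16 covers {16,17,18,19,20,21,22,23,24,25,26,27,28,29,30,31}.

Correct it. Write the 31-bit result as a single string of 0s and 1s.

s1 (pos 1,3,5,7,9,11,13,15,17,19,21,23,25,27,29,31): 1⊕1⊕1⊕0⊕0⊕0⊕0⊕0⊕0⊕0⊕1⊕1⊕1⊕0⊕1⊕0 = 1
s2 (pos 2,3,6,7,10,11,14,15,18,19,22,23,26,27,30,31): 0⊕1⊕0⊕0⊕1⊕0⊕1⊕0⊕1⊕0⊕1⊕1⊕0⊕0⊕1⊕0 = 1
s4 (pos 4,5,6,7,12,13,14,15,20,21,22,23,28,29,30,31): 0⊕1⊕0⊕0⊕1⊕0⊕1⊕0⊕0⊕1⊕1⊕1⊕1⊕1⊕1⊕0 = 1
s8 (pos 8,9,10,11,12,13,14,15,24,25,26,27,28,29,30,31): 1⊕0⊕1⊕0⊕1⊕0⊕1⊕0⊕0⊕1⊕0⊕0⊕1⊕1⊕1⊕0 = 0
s16 (pos 16,17,18,19,20,21,22,23,24,25,26,27,28,29,30,31): 1⊕0⊕1⊕0⊕0⊕1⊕1⊕1⊕0⊕1⊕0⊕0⊕1⊕1⊕1⊕0 = 1
Syndrome s16…s1 = 10111 → error at position 23.
Flip position 23: 1010100101010101010011101001110 → 1010100101010101010011001001110

1010100101010101010011001001110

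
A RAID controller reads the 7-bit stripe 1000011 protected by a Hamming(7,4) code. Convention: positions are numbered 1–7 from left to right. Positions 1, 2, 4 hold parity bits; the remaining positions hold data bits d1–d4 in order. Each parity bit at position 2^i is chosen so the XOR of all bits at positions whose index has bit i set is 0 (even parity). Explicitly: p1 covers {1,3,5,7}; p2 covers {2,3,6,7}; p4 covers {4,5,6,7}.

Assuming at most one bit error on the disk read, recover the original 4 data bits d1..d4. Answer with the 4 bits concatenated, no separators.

s1 (pos 1,3,5,7): 1⊕0⊕0⊕1 = 0
s2 (pos 2,3,6,7): 0⊕0⊕1⊕1 = 0
s4 (pos 4,5,6,7): 0⊕0⊕1⊕1 = 0
Syndrome s4…s1 = 000 → no error.
Read data bits from positions 3,5,6,7: 0011

0011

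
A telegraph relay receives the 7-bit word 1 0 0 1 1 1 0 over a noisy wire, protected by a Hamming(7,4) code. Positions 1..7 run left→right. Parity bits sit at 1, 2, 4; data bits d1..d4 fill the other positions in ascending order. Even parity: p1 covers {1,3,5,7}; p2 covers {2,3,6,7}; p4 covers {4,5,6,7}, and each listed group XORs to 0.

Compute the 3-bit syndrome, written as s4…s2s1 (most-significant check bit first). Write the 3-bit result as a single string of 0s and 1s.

110

s1 (pos 1,3,5,7): 1⊕0⊕1⊕0 = 0
s2 (pos 2,3,6,7): 0⊕0⊕1⊕0 = 1
s4 (pos 4,5,6,7): 1⊕1⊕1⊕0 = 1
Syndrome s4…s1 = 110 → error at position 6.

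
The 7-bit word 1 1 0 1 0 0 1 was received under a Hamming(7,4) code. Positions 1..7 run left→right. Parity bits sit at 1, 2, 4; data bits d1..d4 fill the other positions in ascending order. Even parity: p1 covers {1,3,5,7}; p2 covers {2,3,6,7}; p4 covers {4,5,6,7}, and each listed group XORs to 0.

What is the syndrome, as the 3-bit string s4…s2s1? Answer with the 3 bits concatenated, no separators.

s1 (pos 1,3,5,7): 1⊕0⊕0⊕1 = 0
s2 (pos 2,3,6,7): 1⊕0⊕0⊕1 = 0
s4 (pos 4,5,6,7): 1⊕0⊕0⊕1 = 0
Syndrome s4…s1 = 000 → no error.

000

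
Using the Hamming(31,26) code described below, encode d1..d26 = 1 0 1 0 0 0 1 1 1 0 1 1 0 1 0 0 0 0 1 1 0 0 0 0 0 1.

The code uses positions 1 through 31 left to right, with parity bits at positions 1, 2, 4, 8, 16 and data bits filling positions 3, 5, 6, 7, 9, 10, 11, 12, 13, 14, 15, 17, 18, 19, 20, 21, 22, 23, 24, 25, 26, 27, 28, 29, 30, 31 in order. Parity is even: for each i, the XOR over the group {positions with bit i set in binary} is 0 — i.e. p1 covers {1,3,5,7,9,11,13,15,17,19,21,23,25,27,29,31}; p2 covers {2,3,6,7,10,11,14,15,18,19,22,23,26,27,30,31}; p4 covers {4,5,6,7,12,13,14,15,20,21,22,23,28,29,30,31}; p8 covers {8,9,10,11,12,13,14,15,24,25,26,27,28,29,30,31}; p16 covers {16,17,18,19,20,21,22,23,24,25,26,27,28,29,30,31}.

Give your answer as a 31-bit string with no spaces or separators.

Place data at non-parity positions: p1 p2 1 p4 0 1 0 p8 0 0 1 1 1 0 1 p16 1 0 1 0 0 0 0 1 1 0 0 0 0 0 1
p1 (pos 1,3,5,7,9,11,13,15,17,19,21,23,25,27,29,31): XOR of data positions = 1⊕0⊕0⊕0⊕1⊕1⊕1⊕1⊕1⊕0⊕0⊕1⊕0⊕0⊕1 = 0
p2 (pos 2,3,6,7,10,11,14,15,18,19,22,23,26,27,30,31): XOR of data positions = 1⊕1⊕0⊕0⊕1⊕0⊕1⊕0⊕1⊕0⊕0⊕0⊕0⊕0⊕1 = 0
p4 (pos 4,5,6,7,12,13,14,15,20,21,22,23,28,29,30,31): XOR of data positions = 0⊕1⊕0⊕1⊕1⊕0⊕1⊕0⊕0⊕0⊕0⊕0⊕0⊕0⊕1 = 1
p8 (pos 8,9,10,11,12,13,14,15,24,25,26,27,28,29,30,31): XOR of data positions = 0⊕0⊕1⊕1⊕1⊕0⊕1⊕1⊕1⊕0⊕0⊕0⊕0⊕0⊕1 = 1
p16 (pos 16,17,18,19,20,21,22,23,24,25,26,27,28,29,30,31): XOR of data positions = 1⊕0⊕1⊕0⊕0⊕0⊕0⊕1⊕1⊕0⊕0⊕0⊕0⊕0⊕1 = 1
Codeword: 0011010100111011101000011000001

0011010100111011101000011000001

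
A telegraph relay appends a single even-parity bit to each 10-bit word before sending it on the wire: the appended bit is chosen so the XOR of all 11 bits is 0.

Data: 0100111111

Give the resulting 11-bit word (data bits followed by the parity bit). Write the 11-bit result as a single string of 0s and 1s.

01001111111

XOR of the 10 data bits: 0⊕1⊕0⊕0⊕1⊕1⊕1⊕1⊕1⊕1 = 1
Parity bit = 1 (so all 11 bits XOR to 0).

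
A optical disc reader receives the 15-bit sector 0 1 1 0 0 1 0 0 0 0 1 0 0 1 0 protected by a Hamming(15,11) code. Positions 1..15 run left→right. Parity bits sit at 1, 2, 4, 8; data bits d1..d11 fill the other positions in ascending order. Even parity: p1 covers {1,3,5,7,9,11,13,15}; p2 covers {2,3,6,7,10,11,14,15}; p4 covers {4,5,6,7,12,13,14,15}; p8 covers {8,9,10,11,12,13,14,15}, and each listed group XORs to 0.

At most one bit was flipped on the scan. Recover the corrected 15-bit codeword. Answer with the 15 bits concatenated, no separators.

001001000010010

s1 (pos 1,3,5,7,9,11,13,15): 0⊕1⊕0⊕0⊕0⊕1⊕0⊕0 = 0
s2 (pos 2,3,6,7,10,11,14,15): 1⊕1⊕1⊕0⊕0⊕1⊕1⊕0 = 1
s4 (pos 4,5,6,7,12,13,14,15): 0⊕0⊕1⊕0⊕0⊕0⊕1⊕0 = 0
s8 (pos 8,9,10,11,12,13,14,15): 0⊕0⊕0⊕1⊕0⊕0⊕1⊕0 = 0
Syndrome s8…s1 = 0010 → error at position 2.
Flip position 2: 011001000010010 → 001001000010010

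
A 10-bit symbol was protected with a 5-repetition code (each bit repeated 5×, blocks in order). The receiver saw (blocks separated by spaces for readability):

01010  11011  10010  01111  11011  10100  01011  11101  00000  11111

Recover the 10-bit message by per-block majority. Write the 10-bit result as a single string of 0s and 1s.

Block 1 (01010): 2 ones → 0
Block 2 (11011): 4 ones → 1
Block 3 (10010): 2 ones → 0
Block 4 (01111): 4 ones → 1
Block 5 (11011): 4 ones → 1
Block 6 (10100): 2 ones → 0
Block 7 (01011): 3 ones → 1
Block 8 (11101): 4 ones → 1
Block 9 (00000): 0 ones → 0
Block 10 (11111): 5 ones → 1

0101101101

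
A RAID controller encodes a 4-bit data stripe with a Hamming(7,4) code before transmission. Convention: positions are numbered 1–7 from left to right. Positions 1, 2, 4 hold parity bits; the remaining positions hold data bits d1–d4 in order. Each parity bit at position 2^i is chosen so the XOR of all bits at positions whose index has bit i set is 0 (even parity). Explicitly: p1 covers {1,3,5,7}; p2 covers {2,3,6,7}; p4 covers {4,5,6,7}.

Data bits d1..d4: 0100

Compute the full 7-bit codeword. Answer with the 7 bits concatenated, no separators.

1001100

Place data at non-parity positions: p1 p2 0 p4 1 0 0
p1 (pos 1,3,5,7): XOR of data positions = 0⊕1⊕0 = 1
p2 (pos 2,3,6,7): XOR of data positions = 0⊕0⊕0 = 0
p4 (pos 4,5,6,7): XOR of data positions = 1⊕0⊕0 = 1
Codeword: 1001100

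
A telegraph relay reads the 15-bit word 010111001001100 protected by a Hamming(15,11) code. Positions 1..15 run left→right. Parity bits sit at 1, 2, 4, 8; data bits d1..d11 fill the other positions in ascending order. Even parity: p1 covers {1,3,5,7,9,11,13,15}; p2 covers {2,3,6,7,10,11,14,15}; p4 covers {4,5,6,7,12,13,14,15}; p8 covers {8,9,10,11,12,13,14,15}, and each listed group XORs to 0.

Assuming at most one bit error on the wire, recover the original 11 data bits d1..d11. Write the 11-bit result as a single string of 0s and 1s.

s1 (pos 1,3,5,7,9,11,13,15): 0⊕0⊕1⊕0⊕1⊕0⊕1⊕0 = 1
s2 (pos 2,3,6,7,10,11,14,15): 1⊕0⊕1⊕0⊕0⊕0⊕0⊕0 = 0
s4 (pos 4,5,6,7,12,13,14,15): 1⊕1⊕1⊕0⊕1⊕1⊕0⊕0 = 1
s8 (pos 8,9,10,11,12,13,14,15): 0⊕1⊕0⊕0⊕1⊕1⊕0⊕0 = 1
Syndrome s8…s1 = 1101 → error at position 13.
Flip position 13: 010111001001100 → 010111001001000
Read data bits from positions 3,5,6,7,9,10,11,12,13,14,15: 01101001000

01101001000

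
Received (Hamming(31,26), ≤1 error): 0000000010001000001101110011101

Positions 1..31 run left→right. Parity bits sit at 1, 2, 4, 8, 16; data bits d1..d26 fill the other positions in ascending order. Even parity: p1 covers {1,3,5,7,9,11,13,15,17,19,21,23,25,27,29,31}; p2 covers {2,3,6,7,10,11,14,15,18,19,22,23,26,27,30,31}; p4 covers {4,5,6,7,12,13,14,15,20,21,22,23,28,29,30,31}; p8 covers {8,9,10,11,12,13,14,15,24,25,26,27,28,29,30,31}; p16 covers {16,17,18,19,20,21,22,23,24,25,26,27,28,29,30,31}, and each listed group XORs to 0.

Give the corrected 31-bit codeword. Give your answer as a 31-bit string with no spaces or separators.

s1 (pos 1,3,5,7,9,11,13,15,17,19,21,23,25,27,29,31): 0⊕0⊕0⊕0⊕1⊕0⊕1⊕0⊕0⊕1⊕0⊕1⊕0⊕1⊕1⊕1 = 1
s2 (pos 2,3,6,7,10,11,14,15,18,19,22,23,26,27,30,31): 0⊕0⊕0⊕0⊕0⊕0⊕0⊕0⊕0⊕1⊕1⊕1⊕0⊕1⊕0⊕1 = 1
s4 (pos 4,5,6,7,12,13,14,15,20,21,22,23,28,29,30,31): 0⊕0⊕0⊕0⊕0⊕1⊕0⊕0⊕1⊕0⊕1⊕1⊕1⊕1⊕0⊕1 = 1
s8 (pos 8,9,10,11,12,13,14,15,24,25,26,27,28,29,30,31): 0⊕1⊕0⊕0⊕0⊕1⊕0⊕0⊕1⊕0⊕0⊕1⊕1⊕1⊕0⊕1 = 1
s16 (pos 16,17,18,19,20,21,22,23,24,25,26,27,28,29,30,31): 0⊕0⊕0⊕1⊕1⊕0⊕1⊕1⊕1⊕0⊕0⊕1⊕1⊕1⊕0⊕1 = 1
Syndrome s16…s1 = 11111 → error at position 31.
Flip position 31: 0000000010001000001101110011101 → 0000000010001000001101110011100

0000000010001000001101110011100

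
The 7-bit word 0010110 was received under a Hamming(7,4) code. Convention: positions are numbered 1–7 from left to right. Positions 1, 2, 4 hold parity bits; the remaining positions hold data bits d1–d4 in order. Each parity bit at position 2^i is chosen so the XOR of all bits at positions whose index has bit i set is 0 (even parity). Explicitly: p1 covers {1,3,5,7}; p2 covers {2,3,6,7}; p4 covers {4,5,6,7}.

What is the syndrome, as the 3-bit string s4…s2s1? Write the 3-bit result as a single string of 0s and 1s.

s1 (pos 1,3,5,7): 0⊕1⊕1⊕0 = 0
s2 (pos 2,3,6,7): 0⊕1⊕1⊕0 = 0
s4 (pos 4,5,6,7): 0⊕1⊕1⊕0 = 0
Syndrome s4…s1 = 000 → no error.

000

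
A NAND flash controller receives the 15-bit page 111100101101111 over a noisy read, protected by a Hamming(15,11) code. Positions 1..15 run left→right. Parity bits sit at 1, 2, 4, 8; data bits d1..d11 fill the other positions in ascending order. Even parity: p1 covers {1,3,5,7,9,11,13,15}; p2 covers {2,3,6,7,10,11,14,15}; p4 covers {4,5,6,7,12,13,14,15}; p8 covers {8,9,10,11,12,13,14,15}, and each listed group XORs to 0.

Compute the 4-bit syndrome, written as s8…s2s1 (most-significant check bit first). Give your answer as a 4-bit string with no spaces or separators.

0000

s1 (pos 1,3,5,7,9,11,13,15): 1⊕1⊕0⊕1⊕1⊕0⊕1⊕1 = 0
s2 (pos 2,3,6,7,10,11,14,15): 1⊕1⊕0⊕1⊕1⊕0⊕1⊕1 = 0
s4 (pos 4,5,6,7,12,13,14,15): 1⊕0⊕0⊕1⊕1⊕1⊕1⊕1 = 0
s8 (pos 8,9,10,11,12,13,14,15): 0⊕1⊕1⊕0⊕1⊕1⊕1⊕1 = 0
Syndrome s8…s1 = 0000 → no error.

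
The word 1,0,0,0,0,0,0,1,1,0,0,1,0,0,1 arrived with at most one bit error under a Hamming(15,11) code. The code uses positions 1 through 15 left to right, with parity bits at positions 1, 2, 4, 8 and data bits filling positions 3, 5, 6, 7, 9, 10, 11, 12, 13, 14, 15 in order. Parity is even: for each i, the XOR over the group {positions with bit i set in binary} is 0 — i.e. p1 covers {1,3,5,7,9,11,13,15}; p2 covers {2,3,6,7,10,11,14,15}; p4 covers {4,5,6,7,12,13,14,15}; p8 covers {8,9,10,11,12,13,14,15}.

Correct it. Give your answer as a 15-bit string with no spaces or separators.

101000011001001

s1 (pos 1,3,5,7,9,11,13,15): 1⊕0⊕0⊕0⊕1⊕0⊕0⊕1 = 1
s2 (pos 2,3,6,7,10,11,14,15): 0⊕0⊕0⊕0⊕0⊕0⊕0⊕1 = 1
s4 (pos 4,5,6,7,12,13,14,15): 0⊕0⊕0⊕0⊕1⊕0⊕0⊕1 = 0
s8 (pos 8,9,10,11,12,13,14,15): 1⊕1⊕0⊕0⊕1⊕0⊕0⊕1 = 0
Syndrome s8…s1 = 0011 → error at position 3.
Flip position 3: 100000011001001 → 101000011001001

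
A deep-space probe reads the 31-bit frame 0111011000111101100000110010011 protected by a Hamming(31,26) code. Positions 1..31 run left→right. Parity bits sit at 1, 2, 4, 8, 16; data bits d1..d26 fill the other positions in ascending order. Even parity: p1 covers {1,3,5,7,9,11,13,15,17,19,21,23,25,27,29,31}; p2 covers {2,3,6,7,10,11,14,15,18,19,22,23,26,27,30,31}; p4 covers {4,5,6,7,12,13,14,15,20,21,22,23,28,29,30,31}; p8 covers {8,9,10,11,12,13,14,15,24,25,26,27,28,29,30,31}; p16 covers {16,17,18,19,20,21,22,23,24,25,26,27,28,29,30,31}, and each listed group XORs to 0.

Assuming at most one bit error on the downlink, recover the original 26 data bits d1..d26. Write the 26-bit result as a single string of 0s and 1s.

10110011110100100110010011

s1 (pos 1,3,5,7,9,11,13,15,17,19,21,23,25,27,29,31): 0⊕1⊕0⊕1⊕0⊕1⊕1⊕0⊕1⊕0⊕0⊕1⊕0⊕1⊕0⊕1 = 0
s2 (pos 2,3,6,7,10,11,14,15,18,19,22,23,26,27,30,31): 1⊕1⊕1⊕1⊕0⊕1⊕1⊕0⊕0⊕0⊕0⊕1⊕0⊕1⊕1⊕1 = 0
s4 (pos 4,5,6,7,12,13,14,15,20,21,22,23,28,29,30,31): 1⊕0⊕1⊕1⊕1⊕1⊕1⊕0⊕0⊕0⊕0⊕1⊕0⊕0⊕1⊕1 = 1
s8 (pos 8,9,10,11,12,13,14,15,24,25,26,27,28,29,30,31): 0⊕0⊕0⊕1⊕1⊕1⊕1⊕0⊕1⊕0⊕0⊕1⊕0⊕0⊕1⊕1 = 0
s16 (pos 16,17,18,19,20,21,22,23,24,25,26,27,28,29,30,31): 1⊕1⊕0⊕0⊕0⊕0⊕0⊕1⊕1⊕0⊕0⊕1⊕0⊕0⊕1⊕1 = 1
Syndrome s16…s1 = 10100 → error at position 20.
Flip position 20: 0111011000111101100000110010011 → 0111011000111101100100110010011
Read data bits from positions 3,5,6,7,9,10,11,12,13,14,15,17,18,19,20,21,22,23,24,25,26,27,28,29,30,31: 10110011110100100110010011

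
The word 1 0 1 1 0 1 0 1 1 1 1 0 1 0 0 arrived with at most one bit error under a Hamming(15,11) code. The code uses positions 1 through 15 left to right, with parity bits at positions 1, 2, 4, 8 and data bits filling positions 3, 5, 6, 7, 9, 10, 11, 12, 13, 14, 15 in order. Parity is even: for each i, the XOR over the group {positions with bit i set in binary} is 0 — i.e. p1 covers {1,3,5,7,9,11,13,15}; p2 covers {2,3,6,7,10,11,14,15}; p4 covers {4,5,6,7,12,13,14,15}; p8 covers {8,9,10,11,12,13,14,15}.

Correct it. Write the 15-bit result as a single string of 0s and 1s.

101101011110000

s1 (pos 1,3,5,7,9,11,13,15): 1⊕1⊕0⊕0⊕1⊕1⊕1⊕0 = 1
s2 (pos 2,3,6,7,10,11,14,15): 0⊕1⊕1⊕0⊕1⊕1⊕0⊕0 = 0
s4 (pos 4,5,6,7,12,13,14,15): 1⊕0⊕1⊕0⊕0⊕1⊕0⊕0 = 1
s8 (pos 8,9,10,11,12,13,14,15): 1⊕1⊕1⊕1⊕0⊕1⊕0⊕0 = 1
Syndrome s8…s1 = 1101 → error at position 13.
Flip position 13: 101101011110100 → 101101011110000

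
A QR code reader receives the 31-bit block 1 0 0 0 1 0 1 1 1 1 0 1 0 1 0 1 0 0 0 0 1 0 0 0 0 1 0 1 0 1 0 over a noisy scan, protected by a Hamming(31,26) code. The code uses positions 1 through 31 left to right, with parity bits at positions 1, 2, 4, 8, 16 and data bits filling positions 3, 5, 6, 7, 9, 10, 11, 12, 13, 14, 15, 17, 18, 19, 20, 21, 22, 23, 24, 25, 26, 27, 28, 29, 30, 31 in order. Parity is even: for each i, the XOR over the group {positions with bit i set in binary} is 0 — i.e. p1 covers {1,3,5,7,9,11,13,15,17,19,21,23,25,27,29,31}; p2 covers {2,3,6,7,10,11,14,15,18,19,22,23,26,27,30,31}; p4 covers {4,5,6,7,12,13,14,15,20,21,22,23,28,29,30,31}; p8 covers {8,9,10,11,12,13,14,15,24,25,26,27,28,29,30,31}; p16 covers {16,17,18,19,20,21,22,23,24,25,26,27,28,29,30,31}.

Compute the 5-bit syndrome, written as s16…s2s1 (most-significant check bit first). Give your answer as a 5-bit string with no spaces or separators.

10111

s1 (pos 1,3,5,7,9,11,13,15,17,19,21,23,25,27,29,31): 1⊕0⊕1⊕1⊕1⊕0⊕0⊕0⊕0⊕0⊕1⊕0⊕0⊕0⊕0⊕0 = 1
s2 (pos 2,3,6,7,10,11,14,15,18,19,22,23,26,27,30,31): 0⊕0⊕0⊕1⊕1⊕0⊕1⊕0⊕0⊕0⊕0⊕0⊕1⊕0⊕1⊕0 = 1
s4 (pos 4,5,6,7,12,13,14,15,20,21,22,23,28,29,30,31): 0⊕1⊕0⊕1⊕1⊕0⊕1⊕0⊕0⊕1⊕0⊕0⊕1⊕0⊕1⊕0 = 1
s8 (pos 8,9,10,11,12,13,14,15,24,25,26,27,28,29,30,31): 1⊕1⊕1⊕0⊕1⊕0⊕1⊕0⊕0⊕0⊕1⊕0⊕1⊕0⊕1⊕0 = 0
s16 (pos 16,17,18,19,20,21,22,23,24,25,26,27,28,29,30,31): 1⊕0⊕0⊕0⊕0⊕1⊕0⊕0⊕0⊕0⊕1⊕0⊕1⊕0⊕1⊕0 = 1
Syndrome s16…s1 = 10111 → error at position 23.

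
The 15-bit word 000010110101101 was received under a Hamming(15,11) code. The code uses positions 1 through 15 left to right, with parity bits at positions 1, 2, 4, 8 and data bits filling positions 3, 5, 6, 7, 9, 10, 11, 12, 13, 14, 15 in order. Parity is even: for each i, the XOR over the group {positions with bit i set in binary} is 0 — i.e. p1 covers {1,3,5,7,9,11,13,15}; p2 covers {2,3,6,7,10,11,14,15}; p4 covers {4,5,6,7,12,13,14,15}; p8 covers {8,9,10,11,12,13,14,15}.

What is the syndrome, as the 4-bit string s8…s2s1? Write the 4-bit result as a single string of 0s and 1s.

1110

s1 (pos 1,3,5,7,9,11,13,15): 0⊕0⊕1⊕1⊕0⊕0⊕1⊕1 = 0
s2 (pos 2,3,6,7,10,11,14,15): 0⊕0⊕0⊕1⊕1⊕0⊕0⊕1 = 1
s4 (pos 4,5,6,7,12,13,14,15): 0⊕1⊕0⊕1⊕1⊕1⊕0⊕1 = 1
s8 (pos 8,9,10,11,12,13,14,15): 1⊕0⊕1⊕0⊕1⊕1⊕0⊕1 = 1
Syndrome s8…s1 = 1110 → error at position 14.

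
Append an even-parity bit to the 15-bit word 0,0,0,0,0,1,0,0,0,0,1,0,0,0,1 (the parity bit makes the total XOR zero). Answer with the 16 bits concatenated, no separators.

0000010000100011

XOR of the 15 data bits: 0⊕0⊕0⊕0⊕0⊕1⊕0⊕0⊕0⊕0⊕1⊕0⊕0⊕0⊕1 = 1
Parity bit = 1 (so all 16 bits XOR to 0).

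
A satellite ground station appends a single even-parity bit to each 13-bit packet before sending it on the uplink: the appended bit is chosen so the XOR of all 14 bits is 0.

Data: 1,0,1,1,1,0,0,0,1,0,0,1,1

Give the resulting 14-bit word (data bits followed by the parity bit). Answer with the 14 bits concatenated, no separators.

10111000100111

XOR of the 13 data bits: 1⊕0⊕1⊕1⊕1⊕0⊕0⊕0⊕1⊕0⊕0⊕1⊕1 = 1
Parity bit = 1 (so all 14 bits XOR to 0).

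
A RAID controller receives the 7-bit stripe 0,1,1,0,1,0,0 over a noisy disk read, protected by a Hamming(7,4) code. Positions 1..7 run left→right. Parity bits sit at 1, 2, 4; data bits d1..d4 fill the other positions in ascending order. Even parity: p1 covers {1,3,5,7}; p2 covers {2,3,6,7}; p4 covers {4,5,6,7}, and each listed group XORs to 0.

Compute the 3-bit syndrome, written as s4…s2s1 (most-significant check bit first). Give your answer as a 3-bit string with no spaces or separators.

s1 (pos 1,3,5,7): 0⊕1⊕1⊕0 = 0
s2 (pos 2,3,6,7): 1⊕1⊕0⊕0 = 0
s4 (pos 4,5,6,7): 0⊕1⊕0⊕0 = 1
Syndrome s4…s1 = 100 → error at position 4.

100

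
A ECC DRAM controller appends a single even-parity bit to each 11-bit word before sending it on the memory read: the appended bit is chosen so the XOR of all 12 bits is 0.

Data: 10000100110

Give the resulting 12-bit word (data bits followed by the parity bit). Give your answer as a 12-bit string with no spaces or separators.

XOR of the 11 data bits: 1⊕0⊕0⊕0⊕0⊕1⊕0⊕0⊕1⊕1⊕0 = 0
Parity bit = 0 (so all 12 bits XOR to 0).

100001001100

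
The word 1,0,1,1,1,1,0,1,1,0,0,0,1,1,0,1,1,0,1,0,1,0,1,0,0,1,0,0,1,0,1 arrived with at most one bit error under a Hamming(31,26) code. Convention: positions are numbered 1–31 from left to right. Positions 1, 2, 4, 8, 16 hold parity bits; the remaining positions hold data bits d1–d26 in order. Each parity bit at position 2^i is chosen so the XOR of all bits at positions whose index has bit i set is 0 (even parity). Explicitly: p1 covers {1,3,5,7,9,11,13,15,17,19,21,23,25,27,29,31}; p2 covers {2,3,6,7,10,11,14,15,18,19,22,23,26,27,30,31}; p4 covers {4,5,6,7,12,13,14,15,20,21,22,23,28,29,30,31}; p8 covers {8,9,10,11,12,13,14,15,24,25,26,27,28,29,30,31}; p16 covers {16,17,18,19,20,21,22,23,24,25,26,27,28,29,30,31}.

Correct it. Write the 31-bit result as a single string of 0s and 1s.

1011110110001111101010100100101

s1 (pos 1,3,5,7,9,11,13,15,17,19,21,23,25,27,29,31): 1⊕1⊕1⊕0⊕1⊕0⊕1⊕0⊕1⊕1⊕1⊕1⊕0⊕0⊕1⊕1 = 1
s2 (pos 2,3,6,7,10,11,14,15,18,19,22,23,26,27,30,31): 0⊕1⊕1⊕0⊕0⊕0⊕1⊕0⊕0⊕1⊕0⊕1⊕1⊕0⊕0⊕1 = 1
s4 (pos 4,5,6,7,12,13,14,15,20,21,22,23,28,29,30,31): 1⊕1⊕1⊕0⊕0⊕1⊕1⊕0⊕0⊕1⊕0⊕1⊕0⊕1⊕0⊕1 = 1
s8 (pos 8,9,10,11,12,13,14,15,24,25,26,27,28,29,30,31): 1⊕1⊕0⊕0⊕0⊕1⊕1⊕0⊕0⊕0⊕1⊕0⊕0⊕1⊕0⊕1 = 1
s16 (pos 16,17,18,19,20,21,22,23,24,25,26,27,28,29,30,31): 1⊕1⊕0⊕1⊕0⊕1⊕0⊕1⊕0⊕0⊕1⊕0⊕0⊕1⊕0⊕1 = 0
Syndrome s16…s1 = 01111 → error at position 15.
Flip position 15: 1011110110001101101010100100101 → 1011110110001111101010100100101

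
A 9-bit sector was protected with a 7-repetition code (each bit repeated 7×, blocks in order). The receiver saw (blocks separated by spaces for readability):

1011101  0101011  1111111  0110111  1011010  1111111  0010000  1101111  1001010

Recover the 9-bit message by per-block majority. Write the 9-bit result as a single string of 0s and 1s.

111111010

Block 1 (1011101): 5 ones → 1
Block 2 (0101011): 4 ones → 1
Block 3 (1111111): 7 ones → 1
Block 4 (0110111): 5 ones → 1
Block 5 (1011010): 4 ones → 1
Block 6 (1111111): 7 ones → 1
Block 7 (0010000): 1 one → 0
Block 8 (1101111): 6 ones → 1
Block 9 (1001010): 3 ones → 0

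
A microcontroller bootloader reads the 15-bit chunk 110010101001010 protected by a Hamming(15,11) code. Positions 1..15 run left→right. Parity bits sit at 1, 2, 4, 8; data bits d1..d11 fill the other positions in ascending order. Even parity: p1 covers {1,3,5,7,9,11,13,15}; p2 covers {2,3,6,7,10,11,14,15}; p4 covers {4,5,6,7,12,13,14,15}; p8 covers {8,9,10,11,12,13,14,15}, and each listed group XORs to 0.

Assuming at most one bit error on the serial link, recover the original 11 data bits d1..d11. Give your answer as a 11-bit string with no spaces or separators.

s1 (pos 1,3,5,7,9,11,13,15): 1⊕0⊕1⊕1⊕1⊕0⊕0⊕0 = 0
s2 (pos 2,3,6,7,10,11,14,15): 1⊕0⊕0⊕1⊕0⊕0⊕1⊕0 = 1
s4 (pos 4,5,6,7,12,13,14,15): 0⊕1⊕0⊕1⊕1⊕0⊕1⊕0 = 0
s8 (pos 8,9,10,11,12,13,14,15): 0⊕1⊕0⊕0⊕1⊕0⊕1⊕0 = 1
Syndrome s8…s1 = 1010 → error at position 10.
Flip position 10: 110010101001010 → 110010101101010
Read data bits from positions 3,5,6,7,9,10,11,12,13,14,15: 01011101010

01011101010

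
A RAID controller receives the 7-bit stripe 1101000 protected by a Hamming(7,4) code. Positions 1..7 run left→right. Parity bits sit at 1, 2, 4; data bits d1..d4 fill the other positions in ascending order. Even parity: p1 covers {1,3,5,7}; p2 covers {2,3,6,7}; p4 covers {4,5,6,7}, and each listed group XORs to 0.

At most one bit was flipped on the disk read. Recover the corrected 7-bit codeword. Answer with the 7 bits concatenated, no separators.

s1 (pos 1,3,5,7): 1⊕0⊕0⊕0 = 1
s2 (pos 2,3,6,7): 1⊕0⊕0⊕0 = 1
s4 (pos 4,5,6,7): 1⊕0⊕0⊕0 = 1
Syndrome s4…s1 = 111 → error at position 7.
Flip position 7: 1101000 → 1101001

1101001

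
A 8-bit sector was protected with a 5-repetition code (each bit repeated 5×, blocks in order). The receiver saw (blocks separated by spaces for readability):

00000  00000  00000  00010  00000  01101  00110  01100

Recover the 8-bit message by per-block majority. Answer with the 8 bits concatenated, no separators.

00000100

Block 1 (00000): 0 ones → 0
Block 2 (00000): 0 ones → 0
Block 3 (00000): 0 ones → 0
Block 4 (00010): 1 one → 0
Block 5 (00000): 0 ones → 0
Block 6 (01101): 3 ones → 1
Block 7 (00110): 2 ones → 0
Block 8 (01100): 2 ones → 0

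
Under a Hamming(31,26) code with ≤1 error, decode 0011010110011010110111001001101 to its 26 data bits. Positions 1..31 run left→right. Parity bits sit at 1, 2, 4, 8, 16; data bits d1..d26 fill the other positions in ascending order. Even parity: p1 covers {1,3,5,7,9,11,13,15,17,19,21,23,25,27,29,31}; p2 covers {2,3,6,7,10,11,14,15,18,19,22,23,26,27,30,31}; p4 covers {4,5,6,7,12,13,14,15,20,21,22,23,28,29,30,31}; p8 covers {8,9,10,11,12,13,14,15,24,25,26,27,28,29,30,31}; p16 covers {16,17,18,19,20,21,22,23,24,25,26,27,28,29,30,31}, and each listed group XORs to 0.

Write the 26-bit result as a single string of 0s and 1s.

s1 (pos 1,3,5,7,9,11,13,15,17,19,21,23,25,27,29,31): 0⊕1⊕0⊕0⊕1⊕0⊕1⊕1⊕1⊕0⊕1⊕0⊕1⊕0⊕1⊕1 = 1
s2 (pos 2,3,6,7,10,11,14,15,18,19,22,23,26,27,30,31): 0⊕1⊕1⊕0⊕0⊕0⊕0⊕1⊕1⊕0⊕1⊕0⊕0⊕0⊕0⊕1 = 0
s4 (pos 4,5,6,7,12,13,14,15,20,21,22,23,28,29,30,31): 1⊕0⊕1⊕0⊕1⊕1⊕0⊕1⊕1⊕1⊕1⊕0⊕1⊕1⊕0⊕1 = 1
s8 (pos 8,9,10,11,12,13,14,15,24,25,26,27,28,29,30,31): 1⊕1⊕0⊕0⊕1⊕1⊕0⊕1⊕0⊕1⊕0⊕0⊕1⊕1⊕0⊕1 = 1
s16 (pos 16,17,18,19,20,21,22,23,24,25,26,27,28,29,30,31): 0⊕1⊕1⊕0⊕1⊕1⊕1⊕0⊕0⊕1⊕0⊕0⊕1⊕1⊕0⊕1 = 1
Syndrome s16…s1 = 11101 → error at position 29.
Flip position 29: 0011010110011010110111001001101 → 0011010110011010110111001001001
Read data bits from positions 3,5,6,7,9,10,11,12,13,14,15,17,18,19,20,21,22,23,24,25,26,27,28,29,30,31: 10101001101110111001001001

10101001101110111001001001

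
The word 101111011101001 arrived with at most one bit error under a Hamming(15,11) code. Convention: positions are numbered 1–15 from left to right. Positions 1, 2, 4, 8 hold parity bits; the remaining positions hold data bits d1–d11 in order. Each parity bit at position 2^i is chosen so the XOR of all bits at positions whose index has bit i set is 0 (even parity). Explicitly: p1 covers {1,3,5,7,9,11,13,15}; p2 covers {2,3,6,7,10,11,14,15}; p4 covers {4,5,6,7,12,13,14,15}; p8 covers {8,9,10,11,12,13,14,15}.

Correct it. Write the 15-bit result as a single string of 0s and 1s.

101111011101101

s1 (pos 1,3,5,7,9,11,13,15): 1⊕1⊕1⊕0⊕1⊕0⊕0⊕1 = 1
s2 (pos 2,3,6,7,10,11,14,15): 0⊕1⊕1⊕0⊕1⊕0⊕0⊕1 = 0
s4 (pos 4,5,6,7,12,13,14,15): 1⊕1⊕1⊕0⊕1⊕0⊕0⊕1 = 1
s8 (pos 8,9,10,11,12,13,14,15): 1⊕1⊕1⊕0⊕1⊕0⊕0⊕1 = 1
Syndrome s8…s1 = 1101 → error at position 13.
Flip position 13: 101111011101001 → 101111011101101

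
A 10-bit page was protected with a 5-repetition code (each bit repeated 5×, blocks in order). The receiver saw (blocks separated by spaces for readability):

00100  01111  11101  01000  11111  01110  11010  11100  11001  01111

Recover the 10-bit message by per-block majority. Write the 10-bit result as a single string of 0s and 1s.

0110111111

Block 1 (00100): 1 one → 0
Block 2 (01111): 4 ones → 1
Block 3 (11101): 4 ones → 1
Block 4 (01000): 1 one → 0
Block 5 (11111): 5 ones → 1
Block 6 (01110): 3 ones → 1
Block 7 (11010): 3 ones → 1
Block 8 (11100): 3 ones → 1
Block 9 (11001): 3 ones → 1
Block 10 (01111): 4 ones → 1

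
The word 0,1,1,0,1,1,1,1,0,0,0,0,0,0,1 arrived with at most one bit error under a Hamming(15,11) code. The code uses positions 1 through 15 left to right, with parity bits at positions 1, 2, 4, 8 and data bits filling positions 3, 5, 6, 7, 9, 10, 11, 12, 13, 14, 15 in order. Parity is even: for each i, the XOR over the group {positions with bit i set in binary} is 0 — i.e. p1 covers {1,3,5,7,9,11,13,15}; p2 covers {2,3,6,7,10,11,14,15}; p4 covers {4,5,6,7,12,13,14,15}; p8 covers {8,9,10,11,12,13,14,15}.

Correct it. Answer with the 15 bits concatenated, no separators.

s1 (pos 1,3,5,7,9,11,13,15): 0⊕1⊕1⊕1⊕0⊕0⊕0⊕1 = 0
s2 (pos 2,3,6,7,10,11,14,15): 1⊕1⊕1⊕1⊕0⊕0⊕0⊕1 = 1
s4 (pos 4,5,6,7,12,13,14,15): 0⊕1⊕1⊕1⊕0⊕0⊕0⊕1 = 0
s8 (pos 8,9,10,11,12,13,14,15): 1⊕0⊕0⊕0⊕0⊕0⊕0⊕1 = 0
Syndrome s8…s1 = 0010 → error at position 2.
Flip position 2: 011011110000001 → 001011110000001

001011110000001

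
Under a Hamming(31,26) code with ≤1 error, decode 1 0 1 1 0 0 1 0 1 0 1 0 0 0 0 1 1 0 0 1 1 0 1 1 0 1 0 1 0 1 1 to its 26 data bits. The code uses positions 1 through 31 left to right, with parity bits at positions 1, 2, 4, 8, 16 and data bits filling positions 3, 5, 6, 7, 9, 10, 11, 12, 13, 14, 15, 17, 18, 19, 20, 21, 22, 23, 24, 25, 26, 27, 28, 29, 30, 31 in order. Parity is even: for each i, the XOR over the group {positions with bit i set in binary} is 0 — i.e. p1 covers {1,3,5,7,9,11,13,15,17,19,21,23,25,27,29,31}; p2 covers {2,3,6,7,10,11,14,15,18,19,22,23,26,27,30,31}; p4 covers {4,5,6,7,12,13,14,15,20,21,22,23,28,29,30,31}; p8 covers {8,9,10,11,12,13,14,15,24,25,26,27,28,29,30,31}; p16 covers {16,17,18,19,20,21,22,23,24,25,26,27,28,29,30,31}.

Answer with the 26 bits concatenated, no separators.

10011000000100110110101011

s1 (pos 1,3,5,7,9,11,13,15,17,19,21,23,25,27,29,31): 1⊕1⊕0⊕1⊕1⊕1⊕0⊕0⊕1⊕0⊕1⊕1⊕0⊕0⊕0⊕1 = 1
s2 (pos 2,3,6,7,10,11,14,15,18,19,22,23,26,27,30,31): 0⊕1⊕0⊕1⊕0⊕1⊕0⊕0⊕0⊕0⊕0⊕1⊕1⊕0⊕1⊕1 = 1
s4 (pos 4,5,6,7,12,13,14,15,20,21,22,23,28,29,30,31): 1⊕0⊕0⊕1⊕0⊕0⊕0⊕0⊕1⊕1⊕0⊕1⊕1⊕0⊕1⊕1 = 0
s8 (pos 8,9,10,11,12,13,14,15,24,25,26,27,28,29,30,31): 0⊕1⊕0⊕1⊕0⊕0⊕0⊕0⊕1⊕0⊕1⊕0⊕1⊕0⊕1⊕1 = 1
s16 (pos 16,17,18,19,20,21,22,23,24,25,26,27,28,29,30,31): 1⊕1⊕0⊕0⊕1⊕1⊕0⊕1⊕1⊕0⊕1⊕0⊕1⊕0⊕1⊕1 = 0
Syndrome s16…s1 = 01011 → error at position 11.
Flip position 11: 1011001010100001100110110101011 → 1011001010000001100110110101011
Read data bits from positions 3,5,6,7,9,10,11,12,13,14,15,17,18,19,20,21,22,23,24,25,26,27,28,29,30,31: 10011000000100110110101011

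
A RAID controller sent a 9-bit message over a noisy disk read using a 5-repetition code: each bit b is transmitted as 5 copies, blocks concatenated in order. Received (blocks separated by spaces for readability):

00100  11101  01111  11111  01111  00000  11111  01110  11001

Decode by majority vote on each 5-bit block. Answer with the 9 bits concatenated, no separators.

Block 1 (00100): 1 one → 0
Block 2 (11101): 4 ones → 1
Block 3 (01111): 4 ones → 1
Block 4 (11111): 5 ones → 1
Block 5 (01111): 4 ones → 1
Block 6 (00000): 0 ones → 0
Block 7 (11111): 5 ones → 1
Block 8 (01110): 3 ones → 1
Block 9 (11001): 3 ones → 1

011110111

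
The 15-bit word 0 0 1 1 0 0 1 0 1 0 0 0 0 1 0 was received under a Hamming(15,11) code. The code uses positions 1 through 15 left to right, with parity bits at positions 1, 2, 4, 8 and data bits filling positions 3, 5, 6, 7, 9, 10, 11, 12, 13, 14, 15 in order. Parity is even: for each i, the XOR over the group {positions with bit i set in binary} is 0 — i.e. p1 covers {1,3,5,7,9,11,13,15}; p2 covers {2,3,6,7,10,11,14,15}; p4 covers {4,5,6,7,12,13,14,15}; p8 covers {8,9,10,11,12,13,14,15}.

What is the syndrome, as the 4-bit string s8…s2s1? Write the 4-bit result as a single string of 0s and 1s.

0111

s1 (pos 1,3,5,7,9,11,13,15): 0⊕1⊕0⊕1⊕1⊕0⊕0⊕0 = 1
s2 (pos 2,3,6,7,10,11,14,15): 0⊕1⊕0⊕1⊕0⊕0⊕1⊕0 = 1
s4 (pos 4,5,6,7,12,13,14,15): 1⊕0⊕0⊕1⊕0⊕0⊕1⊕0 = 1
s8 (pos 8,9,10,11,12,13,14,15): 0⊕1⊕0⊕0⊕0⊕0⊕1⊕0 = 0
Syndrome s8…s1 = 0111 → error at position 7.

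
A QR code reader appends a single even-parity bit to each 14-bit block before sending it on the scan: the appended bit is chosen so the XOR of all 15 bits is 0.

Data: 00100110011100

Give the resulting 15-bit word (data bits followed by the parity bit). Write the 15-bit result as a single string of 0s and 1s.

XOR of the 14 data bits: 0⊕0⊕1⊕0⊕0⊕1⊕1⊕0⊕0⊕1⊕1⊕1⊕0⊕0 = 0
Parity bit = 0 (so all 15 bits XOR to 0).

001001100111000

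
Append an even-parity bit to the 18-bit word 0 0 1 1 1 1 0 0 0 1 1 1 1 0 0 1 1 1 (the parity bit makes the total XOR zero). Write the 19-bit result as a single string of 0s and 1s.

0011110001111001111

XOR of the 18 data bits: 0⊕0⊕1⊕1⊕1⊕1⊕0⊕0⊕0⊕1⊕1⊕1⊕1⊕0⊕0⊕1⊕1⊕1 = 1
Parity bit = 1 (so all 19 bits XOR to 0).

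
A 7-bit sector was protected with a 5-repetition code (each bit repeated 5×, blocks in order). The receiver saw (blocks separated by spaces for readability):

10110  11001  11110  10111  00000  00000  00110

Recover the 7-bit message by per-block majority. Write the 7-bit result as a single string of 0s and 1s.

Block 1 (10110): 3 ones → 1
Block 2 (11001): 3 ones → 1
Block 3 (11110): 4 ones → 1
Block 4 (10111): 4 ones → 1
Block 5 (00000): 0 ones → 0
Block 6 (00000): 0 ones → 0
Block 7 (00110): 2 ones → 0

1111000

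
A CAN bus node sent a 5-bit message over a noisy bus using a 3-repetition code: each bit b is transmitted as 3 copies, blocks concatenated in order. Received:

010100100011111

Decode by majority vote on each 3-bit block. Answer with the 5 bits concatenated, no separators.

00011

Block 1 (010): 1 one → 0
Block 2 (100): 1 one → 0
Block 3 (100): 1 one → 0
Block 4 (011): 2 ones → 1
Block 5 (111): 3 ones → 1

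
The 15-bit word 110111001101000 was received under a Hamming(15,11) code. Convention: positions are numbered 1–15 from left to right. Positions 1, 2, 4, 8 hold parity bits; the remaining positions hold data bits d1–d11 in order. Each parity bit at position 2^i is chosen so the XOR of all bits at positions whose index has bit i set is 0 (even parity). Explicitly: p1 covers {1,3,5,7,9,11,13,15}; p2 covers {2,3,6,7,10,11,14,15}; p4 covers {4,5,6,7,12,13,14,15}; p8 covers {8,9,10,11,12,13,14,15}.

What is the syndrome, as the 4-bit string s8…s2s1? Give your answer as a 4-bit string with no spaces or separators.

1011

s1 (pos 1,3,5,7,9,11,13,15): 1⊕0⊕1⊕0⊕1⊕0⊕0⊕0 = 1
s2 (pos 2,3,6,7,10,11,14,15): 1⊕0⊕1⊕0⊕1⊕0⊕0⊕0 = 1
s4 (pos 4,5,6,7,12,13,14,15): 1⊕1⊕1⊕0⊕1⊕0⊕0⊕0 = 0
s8 (pos 8,9,10,11,12,13,14,15): 0⊕1⊕1⊕0⊕1⊕0⊕0⊕0 = 1
Syndrome s8…s1 = 1011 → error at position 11.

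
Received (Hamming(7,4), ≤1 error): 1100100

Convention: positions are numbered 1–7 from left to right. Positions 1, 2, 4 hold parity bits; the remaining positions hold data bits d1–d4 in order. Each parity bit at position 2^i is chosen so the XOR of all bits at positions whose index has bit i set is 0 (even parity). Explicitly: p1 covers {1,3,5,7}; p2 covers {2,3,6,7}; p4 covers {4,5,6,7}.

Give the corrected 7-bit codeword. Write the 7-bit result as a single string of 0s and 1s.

1100110

s1 (pos 1,3,5,7): 1⊕0⊕1⊕0 = 0
s2 (pos 2,3,6,7): 1⊕0⊕0⊕0 = 1
s4 (pos 4,5,6,7): 0⊕1⊕0⊕0 = 1
Syndrome s4…s1 = 110 → error at position 6.
Flip position 6: 1100100 → 1100110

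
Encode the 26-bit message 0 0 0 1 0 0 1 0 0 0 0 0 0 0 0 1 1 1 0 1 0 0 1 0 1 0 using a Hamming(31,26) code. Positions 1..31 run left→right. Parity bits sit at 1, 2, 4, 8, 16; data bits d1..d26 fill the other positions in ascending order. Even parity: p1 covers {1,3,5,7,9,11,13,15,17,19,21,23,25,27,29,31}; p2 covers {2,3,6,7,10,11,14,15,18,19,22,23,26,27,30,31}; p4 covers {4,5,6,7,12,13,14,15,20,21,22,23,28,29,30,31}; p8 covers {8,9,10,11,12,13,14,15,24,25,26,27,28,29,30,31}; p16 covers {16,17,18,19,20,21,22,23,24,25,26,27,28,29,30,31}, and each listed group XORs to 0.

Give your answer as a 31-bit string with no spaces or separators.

1100001000100000000011101001010

Place data at non-parity positions: p1 p2 0 p4 0 0 1 p8 0 0 1 0 0 0 0 p16 0 0 0 0 1 1 1 0 1 0 0 1 0 1 0
p1 (pos 1,3,5,7,9,11,13,15,17,19,21,23,25,27,29,31): XOR of data positions = 0⊕0⊕1⊕0⊕1⊕0⊕0⊕0⊕0⊕1⊕1⊕1⊕0⊕0⊕0 = 1
p2 (pos 2,3,6,7,10,11,14,15,18,19,22,23,26,27,30,31): XOR of data positions = 0⊕0⊕1⊕0⊕1⊕0⊕0⊕0⊕0⊕1⊕1⊕0⊕0⊕1⊕0 = 1
p4 (pos 4,5,6,7,12,13,14,15,20,21,22,23,28,29,30,31): XOR of data positions = 0⊕0⊕1⊕0⊕0⊕0⊕0⊕0⊕1⊕1⊕1⊕1⊕0⊕1⊕0 = 0
p8 (pos 8,9,10,11,12,13,14,15,24,25,26,27,28,29,30,31): XOR of data positions = 0⊕0⊕1⊕0⊕0⊕0⊕0⊕0⊕1⊕0⊕0⊕1⊕0⊕1⊕0 = 0
p16 (pos 16,17,18,19,20,21,22,23,24,25,26,27,28,29,30,31): XOR of data positions = 0⊕0⊕0⊕0⊕1⊕1⊕1⊕0⊕1⊕0⊕0⊕1⊕0⊕1⊕0 = 0
Codeword: 1100001000100000000011101001010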